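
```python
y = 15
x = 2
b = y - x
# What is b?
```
Trace:
  y=15
  y=15, x=2
  y=15, x=2, b=13

Final answer: 13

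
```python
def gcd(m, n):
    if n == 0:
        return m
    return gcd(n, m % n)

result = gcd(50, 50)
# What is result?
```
Call trace:
gcd(m=50, n=50)
  gcd(m=50, n=0)
  -> return 50
-> return 50

Final answer: 50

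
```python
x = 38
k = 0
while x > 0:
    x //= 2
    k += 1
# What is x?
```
Trace:
  x=38
  x=38, k=0
  x=19, k=1
  x=9, k=2
  x=4, k=3
  x=2, k=4
  x=1, k=5
  x=0, k=6

Final answer: 0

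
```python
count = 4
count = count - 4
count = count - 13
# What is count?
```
Trace:
  count=4
  count=0
  count=-13

Final answer: -13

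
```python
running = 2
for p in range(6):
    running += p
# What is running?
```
Trace:
  running=2
  running=2, p=0
  running=3, p=1
  running=5, p=2
  running=8, p=3
  running=12, p=4
  running=17, p=5

Final answer: 17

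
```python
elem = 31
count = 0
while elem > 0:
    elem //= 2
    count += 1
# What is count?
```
Trace:
  elem=31
  elem=31, count=0
  elem=15, count=1
  elem=7, count=2
  elem=3, count=3
  elem=1, count=4
  elem=0, count=5

Final answer: 5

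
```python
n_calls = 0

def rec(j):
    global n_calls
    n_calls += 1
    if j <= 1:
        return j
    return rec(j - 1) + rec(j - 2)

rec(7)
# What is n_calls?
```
Call trace (a repeated sub-call is expanded the first time; later identical calls just restate its return value):
rec(j=7)
  rec(j=6)
    rec(j=5)
      rec(j=4)
        rec(j=3)
          rec(j=2)
            rec(j=1)
            -> return 1
            rec(j=0)
            -> return 0
          -> return 1
          rec(j=1)
          -> return 1
        -> return 2
        rec(j=2) -> return 1  (same call as traced above)
      -> return 3
      rec(j=3) -> return 2  (same call as traced above)
    -> return 5
    rec(j=4) -> return 3  (same call as traced above)
  -> return 8
  rec(j=5) -> return 5  (same call as traced above)
-> return 13

n_calls is incremented once per call, so count the calls in each subtree. Let C(j) = number of calls made by rec(j).
C(0) = C(1) = 1 (base case, no recursion); C(j) = 1 + C(j - 1) + C(j - 2) otherwise.
C(2) = 1 + C(1) + C(0) = 1 + 1 + 1 = 3
C(3) = 1 + C(2) + C(1) = 1 + 3 + 1 = 5
C(4) = 1 + C(3) + C(2) = 1 + 5 + 3 = 9
C(5) = 1 + C(4) + C(3) = 1 + 9 + 5 = 15
C(6) = 1 + C(5) + C(4) = 1 + 15 + 9 = 25
C(7) = 1 + C(6) + C(5) = 1 + 25 + 15 = 41
n_calls = C(7) = 41

Final answer: 41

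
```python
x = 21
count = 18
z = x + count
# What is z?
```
Trace:
  x=21
  x=21, count=18
  x=21, count=18, z=39

Final answer: 39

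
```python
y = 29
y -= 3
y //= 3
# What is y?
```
Trace:
  y=29
  y=26
  y=8

Final answer: 8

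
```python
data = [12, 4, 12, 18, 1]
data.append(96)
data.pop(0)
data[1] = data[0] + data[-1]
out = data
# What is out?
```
Trace:
  data=[12, 4, 12, 18, 1]
  data=[12, 4, 12, 18, 1, 96]
  data=[4, 12, 18, 1, 96]
  data=[4, 100, 18, 1, 96]
  data=[4, 100, 18, 1, 96], out=[4, 100, 18, 1, 96]

Final answer: [4, 100, 18, 1, 96]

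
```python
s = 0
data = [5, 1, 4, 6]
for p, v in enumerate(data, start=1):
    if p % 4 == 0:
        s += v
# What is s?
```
Trace:
  s=0
  s=0, p=1, v=5
  s=0, p=2, v=1
  s=0, p=3, v=4
  s=6, p=4, v=6

Final answer: 6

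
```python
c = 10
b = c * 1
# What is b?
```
Trace:
  c=10
  c=10, b=10

Final answer: 10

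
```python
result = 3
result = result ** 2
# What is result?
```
Trace:
  result=3
  result=9

Final answer: 9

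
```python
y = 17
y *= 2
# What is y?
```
Trace:
  y=17
  y=34

Final answer: 34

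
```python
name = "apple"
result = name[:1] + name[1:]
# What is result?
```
Trace:
  name='apple'
  name='apple', result='apple'

Final answer: 'apple'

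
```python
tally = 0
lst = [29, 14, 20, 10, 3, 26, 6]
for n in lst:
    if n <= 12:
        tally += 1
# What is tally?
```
Trace:
  tally=0
  tally=0, n=29
  tally=0, n=14
  tally=0, n=20
  tally=1, n=10
  tally=2, n=3
  tally=2, n=26
  tally=3, n=6

Final answer: 3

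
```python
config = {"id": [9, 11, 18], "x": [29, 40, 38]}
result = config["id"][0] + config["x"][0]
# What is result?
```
Trace:
  config={'id': [9, 11, 18], 'x': [29, 40, 38]}
  config={'id': [9, 11, 18], 'x': [29, 40, 38]}, result=38

Final answer: 38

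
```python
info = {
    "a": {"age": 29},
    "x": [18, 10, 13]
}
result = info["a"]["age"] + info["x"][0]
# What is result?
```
Trace:
  info={'a': {'age': 29}, 'x': [18, 10, 13]}
  info={'a': {'age': 29}, 'x': [18, 10, 13]}, result=47

Final answer: 47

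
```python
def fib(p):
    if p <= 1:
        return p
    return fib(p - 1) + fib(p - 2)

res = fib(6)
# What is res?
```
Call trace (a repeated sub-call is expanded the first time; later identical calls just restate its return value):
fib(p=6)
  fib(p=5)
    fib(p=4)
      fib(p=3)
        fib(p=2)
          fib(p=1)
          -> return 1
          fib(p=0)
          -> return 0
        -> return 1
        fib(p=1)
        -> return 1
      -> return 2
      fib(p=2) -> return 1  (same call as traced above)
    -> return 3
    fib(p=3) -> return 2  (same call as traced above)
  -> return 5
  fib(p=4) -> return 3  (same call as traced above)
-> return 8

Final answer: 8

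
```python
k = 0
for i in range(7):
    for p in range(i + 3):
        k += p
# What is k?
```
Trace:
  k=0
  k=0, i=0, p=0
  k=1, i=0, p=1
  k=3, i=0, p=2
  k=3, i=1, p=0
  k=4, i=1, p=1
  k=6, i=1, p=2
  k=9, i=1, p=3
  k=9, i=2, p=0
  k=10, i=2, p=1
  k=12, i=2, p=2
  k=15, i=2, p=3
  k=19, i=2, p=4
  k=19, i=3, p=0
  k=20, i=3, p=1
  k=22, i=3, p=2
  k=25, i=3, p=3
  k=29, i=3, p=4
  k=34, i=3, p=5
  k=34, i=4, p=0
  k=35, i=4, p=1
  k=37, i=4, p=2
  k=40, i=4, p=3
  k=44, i=4, p=4
  k=49, i=4, p=5
  k=55, i=4, p=6
  k=55, i=5, p=0
  k=56, i=5, p=1
  k=58, i=5, p=2
  k=61, i=5, p=3
  k=65, i=5, p=4
  k=70, i=5, p=5
  k=76, i=5, p=6
  k=83, i=5, p=7
  k=83, i=6, p=0
  k=84, i=6, p=1
  k=86, i=6, p=2
  k=89, i=6, p=3
  k=93, i=6, p=4
  k=98, i=6, p=5
  k=104, i=6, p=6
  k=111, i=6, p=7
  k=119, i=6, p=8

Final answer: 119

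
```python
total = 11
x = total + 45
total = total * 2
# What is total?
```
Trace:
  total=11
  total=11, x=56
  total=22, x=56

Final answer: 22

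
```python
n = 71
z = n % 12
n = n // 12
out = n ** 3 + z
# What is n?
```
Trace:
  n=71
  n=71, z=11
  n=5, z=11
  n=5, z=11, out=136

Final answer: 5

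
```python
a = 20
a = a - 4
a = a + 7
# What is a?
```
Trace:
  a=20
  a=16
  a=23

Final answer: 23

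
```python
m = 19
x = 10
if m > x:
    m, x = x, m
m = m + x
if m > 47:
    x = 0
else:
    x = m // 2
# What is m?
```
Trace:
  m=19
  m=19, x=10
  m=10, x=19
  m=29, x=19
  m=29, x=14

Final answer: 29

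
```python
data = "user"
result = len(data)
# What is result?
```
Trace:
  data='user'
  data='user', result=4

Final answer: 4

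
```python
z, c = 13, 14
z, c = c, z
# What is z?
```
Trace:
  z=13, c=14
  z=14, c=13

Final answer: 14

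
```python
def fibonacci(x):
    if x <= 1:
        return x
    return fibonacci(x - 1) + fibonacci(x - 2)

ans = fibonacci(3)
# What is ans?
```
Call trace:
fibonacci(x=3)
  fibonacci(x=2)
    fibonacci(x=1)
    -> return 1
    fibonacci(x=0)
    -> return 0
  -> return 1
  fibonacci(x=1)
  -> return 1
-> return 2

Final answer: 2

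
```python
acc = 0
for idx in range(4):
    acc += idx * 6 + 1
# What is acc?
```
Trace:
  acc=0
  acc=1, idx=0
  acc=8, idx=1
  acc=21, idx=2
  acc=40, idx=3

Final answer: 40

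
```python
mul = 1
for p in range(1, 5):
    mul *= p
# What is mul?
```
Trace:
  mul=1
  mul=1, p=1
  mul=2, p=2
  mul=6, p=3
  mul=24, p=4

Final answer: 24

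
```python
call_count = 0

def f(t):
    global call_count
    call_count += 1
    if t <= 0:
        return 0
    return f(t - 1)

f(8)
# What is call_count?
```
Call trace:
f(t=8)
  f(t=7)
    f(t=6)
      f(t=5)
        f(t=4)
          f(t=3)
            f(t=2)
              f(t=1)
                f(t=0)
                -> return 0
              -> return 0
            -> return 0
          -> return 0
        -> return 0
      -> return 0
    -> return 0
  -> return 0
-> return 0

call_count is incremented once per call. f is entered once for each t = 8, 7, 6, 5, 4, 3, 2, 1, 0 (the t <= 0 call returns without recursing), i.e. 8 + 1 calls.
call_count = 9

Final answer: 9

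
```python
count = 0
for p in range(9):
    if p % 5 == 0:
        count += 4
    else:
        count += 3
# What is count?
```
Trace:
  count=0
  count=4, p=0
  count=7, p=1
  count=10, p=2
  count=13, p=3
  count=16, p=4
  count=20, p=5
  count=23, p=6
  count=26, p=7
  count=29, p=8

Final answer: 29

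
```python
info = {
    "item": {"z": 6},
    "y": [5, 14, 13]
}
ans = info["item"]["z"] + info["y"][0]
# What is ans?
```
Trace:
  info={'item': {'z': 6}, 'y': [5, 14, 13]}
  info={'item': {'z': 6}, 'y': [5, 14, 13]}, ans=11

Final answer: 11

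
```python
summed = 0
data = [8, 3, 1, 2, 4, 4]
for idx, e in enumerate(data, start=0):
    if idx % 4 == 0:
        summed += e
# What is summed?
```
Trace:
  summed=0
  summed=8, idx=0, e=8
  summed=8, idx=1, e=3
  summed=8, idx=2, e=1
  summed=8, idx=3, e=2
  summed=12, idx=4, e=4
  summed=12, idx=5, e=4

Final answer: 12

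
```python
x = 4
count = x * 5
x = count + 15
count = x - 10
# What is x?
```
Trace:
  x=4
  x=4, count=20
  x=35, count=20
  x=35, count=25

Final answer: 35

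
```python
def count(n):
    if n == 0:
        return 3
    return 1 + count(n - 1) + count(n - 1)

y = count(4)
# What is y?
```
Call trace (a repeated sub-call is expanded the first time; later identical calls just restate its return value):
count(n=4)
  count(n=3)
    count(n=2)
      count(n=1)
        count(n=0)
        -> return 3
        count(n=0)
        -> return 3
      -> return 7
      count(n=1) -> return 7  (same call as traced above)
    -> return 15
    count(n=2) -> return 15  (same call as traced above)
  -> return 31
  count(n=3) -> return 31  (same call as traced above)
-> return 63

Final answer: 63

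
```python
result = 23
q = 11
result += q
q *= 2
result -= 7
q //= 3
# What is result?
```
Trace:
  result=23
  result=23, q=11
  result=34, q=11
  result=34, q=22
  result=27, q=22
  result=27, q=7

Final answer: 27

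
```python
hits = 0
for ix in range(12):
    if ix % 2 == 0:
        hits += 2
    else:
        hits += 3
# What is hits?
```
Trace:
  hits=0
  hits=2, ix=0
  hits=5, ix=1
  hits=7, ix=2
  hits=10, ix=3
  hits=12, ix=4
  hits=15, ix=5
  hits=17, ix=6
  hits=20, ix=7
  hits=22, ix=8
  hits=25, ix=9
  hits=27, ix=10
  hits=30, ix=11

Final answer: 30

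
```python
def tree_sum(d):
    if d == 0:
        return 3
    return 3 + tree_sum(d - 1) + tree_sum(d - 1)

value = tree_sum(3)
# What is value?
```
Call trace (a repeated sub-call is expanded the first time; later identical calls just restate its return value):
tree_sum(d=3)
  tree_sum(d=2)
    tree_sum(d=1)
      tree_sum(d=0)
      -> return 3
      tree_sum(d=0)
      -> return 3
    -> return 9
    tree_sum(d=1) -> return 9  (same call as traced above)
  -> return 21
  tree_sum(d=2) -> return 21  (same call as traced above)
-> return 45

Final answer: 45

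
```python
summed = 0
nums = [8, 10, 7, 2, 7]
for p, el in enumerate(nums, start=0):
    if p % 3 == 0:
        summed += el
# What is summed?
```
Trace:
  summed=0
  summed=8, p=0, el=8
  summed=8, p=1, el=10
  summed=8, p=2, el=7
  summed=10, p=3, el=2
  summed=10, p=4, el=7

Final answer: 10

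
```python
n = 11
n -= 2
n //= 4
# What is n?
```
Trace:
  n=11
  n=9
  n=2

Final answer: 2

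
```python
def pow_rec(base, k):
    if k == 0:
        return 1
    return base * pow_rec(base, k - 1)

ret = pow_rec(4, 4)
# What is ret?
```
Call trace:
pow_rec(base=4, k=4)
  pow_rec(base=4, k=3)
    pow_rec(base=4, k=2)
      pow_rec(base=4, k=1)
        pow_rec(base=4, k=0)
        -> return 1
      -> return 4
    -> return 16
  -> return 64
-> return 256

Final answer: 256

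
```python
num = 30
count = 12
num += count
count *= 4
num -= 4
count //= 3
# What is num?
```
Trace:
  num=30
  num=30, count=12
  num=42, count=12
  num=42, count=48
  num=38, count=48
  num=38, count=16

Final answer: 38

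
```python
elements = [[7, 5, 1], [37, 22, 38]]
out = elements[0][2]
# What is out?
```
Trace:
  elements=[[7, 5, 1], [37, 22, 38]]
  elements=[[7, 5, 1], [37, 22, 38]], out=1

Final answer: 1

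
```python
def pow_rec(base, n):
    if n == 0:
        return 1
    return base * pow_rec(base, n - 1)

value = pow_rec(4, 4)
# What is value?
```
Call trace:
pow_rec(base=4, n=4)
  pow_rec(base=4, n=3)
    pow_rec(base=4, n=2)
      pow_rec(base=4, n=1)
        pow_rec(base=4, n=0)
        -> return 1
      -> return 4
    -> return 16
  -> return 64
-> return 256

Final answer: 256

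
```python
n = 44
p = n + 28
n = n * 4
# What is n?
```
Trace:
  n=44
  n=44, p=72
  n=176, p=72

Final answer: 176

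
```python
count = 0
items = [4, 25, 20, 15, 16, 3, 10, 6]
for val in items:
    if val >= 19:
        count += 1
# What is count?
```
Trace:
  count=0
  count=0, val=4
  count=1, val=25
  count=2, val=20
  count=2, val=15
  count=2, val=16
  count=2, val=3
  count=2, val=10
  count=2, val=6

Final answer: 2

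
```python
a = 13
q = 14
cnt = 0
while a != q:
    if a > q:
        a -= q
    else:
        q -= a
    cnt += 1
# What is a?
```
Trace:
  a=13
  a=13, q=14
  a=13, q=14, cnt=0
  a=13, q=1, cnt=1
  a=12, q=1, cnt=2
  a=11, q=1, cnt=3
  a=10, q=1, cnt=4
  a=9, q=1, cnt=5
  a=8, q=1, cnt=6
  a=7, q=1, cnt=7
  a=6, q=1, cnt=8
  a=5, q=1, cnt=9
  a=4, q=1, cnt=10
  a=3, q=1, cnt=11
  a=2, q=1, cnt=12
  a=1, q=1, cnt=13

Final answer: 1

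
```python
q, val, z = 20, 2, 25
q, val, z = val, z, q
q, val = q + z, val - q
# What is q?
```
Trace:
  q=20, val=2, z=25
  q=2, val=25, z=20
  q=22, val=23, z=20

Final answer: 22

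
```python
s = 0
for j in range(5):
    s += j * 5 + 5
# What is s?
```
Trace:
  s=0
  s=5, j=0
  s=15, j=1
  s=30, j=2
  s=50, j=3
  s=75, j=4

Final answer: 75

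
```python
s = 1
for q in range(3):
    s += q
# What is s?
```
Trace:
  s=1
  s=1, q=0
  s=2, q=1
  s=4, q=2

Final answer: 4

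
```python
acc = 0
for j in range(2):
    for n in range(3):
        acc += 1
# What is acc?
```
Trace:
  acc=0
  acc=1, j=0, n=0
  acc=2, j=0, n=1
  acc=3, j=0, n=2
  acc=4, j=1, n=0
  acc=5, j=1, n=1
  acc=6, j=1, n=2

Final answer: 6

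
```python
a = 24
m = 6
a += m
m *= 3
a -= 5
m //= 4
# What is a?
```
Trace:
  a=24
  a=24, m=6
  a=30, m=6
  a=30, m=18
  a=25, m=18
  a=25, m=4

Final answer: 25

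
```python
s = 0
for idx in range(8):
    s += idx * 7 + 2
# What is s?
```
Trace:
  s=0
  s=2, idx=0
  s=11, idx=1
  s=27, idx=2
  s=50, idx=3
  s=80, idx=4
  s=117, idx=5
  s=161, idx=6
  s=212, idx=7

Final answer: 212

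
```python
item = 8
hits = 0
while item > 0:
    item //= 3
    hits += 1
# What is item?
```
Trace:
  item=8
  item=8, hits=0
  item=2, hits=1
  item=0, hits=2

Final answer: 0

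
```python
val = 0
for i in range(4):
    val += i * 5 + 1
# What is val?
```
Trace:
  val=0
  val=1, i=0
  val=7, i=1
  val=18, i=2
  val=34, i=3

Final answer: 34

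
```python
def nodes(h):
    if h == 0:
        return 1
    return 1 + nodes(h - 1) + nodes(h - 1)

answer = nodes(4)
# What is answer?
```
Call trace (a repeated sub-call is expanded the first time; later identical calls just restate its return value):
nodes(h=4)
  nodes(h=3)
    nodes(h=2)
      nodes(h=1)
        nodes(h=0)
        -> return 1
        nodes(h=0)
        -> return 1
      -> return 3
      nodes(h=1) -> return 3  (same call as traced above)
    -> return 7
    nodes(h=2) -> return 7  (same call as traced above)
  -> return 15
  nodes(h=3) -> return 15  (same call as traced above)
-> return 31

Final answer: 31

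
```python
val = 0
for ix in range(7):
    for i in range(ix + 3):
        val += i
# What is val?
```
Trace:
  val=0
  val=0, ix=0, i=0
  val=1, ix=0, i=1
  val=3, ix=0, i=2
  val=3, ix=1, i=0
  val=4, ix=1, i=1
  val=6, ix=1, i=2
  val=9, ix=1, i=3
  val=9, ix=2, i=0
  val=10, ix=2, i=1
  val=12, ix=2, i=2
  val=15, ix=2, i=3
  val=19, ix=2, i=4
  val=19, ix=3, i=0
  val=20, ix=3, i=1
  val=22, ix=3, i=2
  val=25, ix=3, i=3
  val=29, ix=3, i=4
  val=34, ix=3, i=5
  val=34, ix=4, i=0
  val=35, ix=4, i=1
  val=37, ix=4, i=2
  val=40, ix=4, i=3
  val=44, ix=4, i=4
  val=49, ix=4, i=5
  val=55, ix=4, i=6
  val=55, ix=5, i=0
  val=56, ix=5, i=1
  val=58, ix=5, i=2
  val=61, ix=5, i=3
  val=65, ix=5, i=4
  val=70, ix=5, i=5
  val=76, ix=5, i=6
  val=83, ix=5, i=7
  val=83, ix=6, i=0
  val=84, ix=6, i=1
  val=86, ix=6, i=2
  val=89, ix=6, i=3
  val=93, ix=6, i=4
  val=98, ix=6, i=5
  val=104, ix=6, i=6
  val=111, ix=6, i=7
  val=119, ix=6, i=8

Final answer: 119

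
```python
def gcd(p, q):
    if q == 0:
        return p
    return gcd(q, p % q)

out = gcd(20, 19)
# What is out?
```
Call trace:
gcd(p=20, q=19)
  gcd(p=19, q=1)
    gcd(p=1, q=0)
    -> return 1
  -> return 1
-> return 1

Final answer: 1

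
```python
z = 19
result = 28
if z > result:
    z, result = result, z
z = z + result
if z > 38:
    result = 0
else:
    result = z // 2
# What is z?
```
Trace:
  z=19
  z=19, result=28
  z=19, result=28
  z=47, result=28
  z=47, result=0

Final answer: 47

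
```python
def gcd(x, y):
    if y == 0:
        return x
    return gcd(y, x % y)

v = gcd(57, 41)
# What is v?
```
Call trace:
gcd(x=57, y=41)
  gcd(x=41, y=16)
    gcd(x=16, y=9)
      gcd(x=9, y=7)
        gcd(x=7, y=2)
          gcd(x=2, y=1)
            gcd(x=1, y=0)
            -> return 1
          -> return 1
        -> return 1
      -> return 1
    -> return 1
  -> return 1
-> return 1

Final answer: 1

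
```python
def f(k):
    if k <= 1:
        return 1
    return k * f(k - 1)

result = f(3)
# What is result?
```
Call trace:
f(k=3)
  f(k=2)
    f(k=1)
    -> return 1
  -> return 2
-> return 6

Final answer: 6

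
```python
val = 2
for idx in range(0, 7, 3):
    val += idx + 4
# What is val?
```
Trace:
  val=2
  val=6, idx=0
  val=13, idx=3
  val=23, idx=6

Final answer: 23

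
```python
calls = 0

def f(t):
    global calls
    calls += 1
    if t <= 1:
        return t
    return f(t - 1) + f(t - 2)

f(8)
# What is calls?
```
Call trace (a repeated sub-call is expanded the first time; later identical calls just restate its return value):
f(t=8)
  f(t=7)
    f(t=6)
      f(t=5)
        f(t=4)
          f(t=3)
            f(t=2)
              f(t=1)
              -> return 1
              f(t=0)
              -> return 0
            -> return 1
            f(t=1)
            -> return 1
          -> return 2
          f(t=2) -> return 1  (same call as traced above)
        -> return 3
        f(t=3) -> return 2  (same call as traced above)
      -> return 5
      f(t=4) -> return 3  (same call as traced above)
    -> return 8
    f(t=5) -> return 5  (same call as traced above)
  -> return 13
  f(t=6) -> return 8  (same call as traced above)
-> return 21

calls is incremented once per call, so count the calls in each subtree. Let C(t) = number of calls made by f(t).
C(0) = C(1) = 1 (base case, no recursion); C(t) = 1 + C(t - 1) + C(t - 2) otherwise.
C(2) = 1 + C(1) + C(0) = 1 + 1 + 1 = 3
C(3) = 1 + C(2) + C(1) = 1 + 3 + 1 = 5
C(4) = 1 + C(3) + C(2) = 1 + 5 + 3 = 9
C(5) = 1 + C(4) + C(3) = 1 + 9 + 5 = 15
C(6) = 1 + C(5) + C(4) = 1 + 15 + 9 = 25
C(7) = 1 + C(6) + C(5) = 1 + 25 + 15 = 41
C(8) = 1 + C(7) + C(6) = 1 + 41 + 25 = 67
calls = C(8) = 67

Final answer: 67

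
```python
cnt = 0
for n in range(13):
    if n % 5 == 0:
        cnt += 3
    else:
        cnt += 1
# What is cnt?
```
Trace:
  cnt=0
  cnt=3, n=0
  cnt=4, n=1
  cnt=5, n=2
  cnt=6, n=3
  cnt=7, n=4
  cnt=10, n=5
  cnt=11, n=6
  cnt=12, n=7
  cnt=13, n=8
  cnt=14, n=9
  cnt=17, n=10
  cnt=18, n=11
  cnt=19, n=12

Final answer: 19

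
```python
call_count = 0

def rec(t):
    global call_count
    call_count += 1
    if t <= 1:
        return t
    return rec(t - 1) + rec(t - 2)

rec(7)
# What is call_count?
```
Call trace (a repeated sub-call is expanded the first time; later identical calls just restate its return value):
rec(t=7)
  rec(t=6)
    rec(t=5)
      rec(t=4)
        rec(t=3)
          rec(t=2)
            rec(t=1)
            -> return 1
            rec(t=0)
            -> return 0
          -> return 1
          rec(t=1)
          -> return 1
        -> return 2
        rec(t=2) -> return 1  (same call as traced above)
      -> return 3
      rec(t=3) -> return 2  (same call as traced above)
    -> return 5
    rec(t=4) -> return 3  (same call as traced above)
  -> return 8
  rec(t=5) -> return 5  (same call as traced above)
-> return 13

call_count is incremented once per call, so count the calls in each subtree. Let C(t) = number of calls made by rec(t).
C(0) = C(1) = 1 (base case, no recursion); C(t) = 1 + C(t - 1) + C(t - 2) otherwise.
C(2) = 1 + C(1) + C(0) = 1 + 1 + 1 = 3
C(3) = 1 + C(2) + C(1) = 1 + 3 + 1 = 5
C(4) = 1 + C(3) + C(2) = 1 + 5 + 3 = 9
C(5) = 1 + C(4) + C(3) = 1 + 9 + 5 = 15
C(6) = 1 + C(5) + C(4) = 1 + 15 + 9 = 25
C(7) = 1 + C(6) + C(5) = 1 + 25 + 15 = 41
call_count = C(7) = 41

Final answer: 41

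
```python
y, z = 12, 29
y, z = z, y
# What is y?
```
Trace:
  y=12, z=29
  y=29, z=12

Final answer: 29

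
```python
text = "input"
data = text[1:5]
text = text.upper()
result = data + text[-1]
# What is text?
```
Trace:
  text='input'
  text='input', data='nput'
  text='INPUT', data='nput'
  text='INPUT', data='nput', result='nputT'

Final answer: 'INPUT'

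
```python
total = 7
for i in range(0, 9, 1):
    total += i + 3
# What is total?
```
Trace:
  total=7
  total=10, i=0
  total=14, i=1
  total=19, i=2
  total=25, i=3
  total=32, i=4
  total=40, i=5
  total=49, i=6
  total=59, i=7
  total=70, i=8

Final answer: 70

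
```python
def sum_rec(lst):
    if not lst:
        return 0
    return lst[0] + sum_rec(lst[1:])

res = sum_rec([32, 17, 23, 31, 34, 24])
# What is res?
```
Call trace:
sum_rec(lst=[32, 17, 23, 31, 34, 24])
  sum_rec(lst=[17, 23, 31, 34, 24])
    sum_rec(lst=[23, 31, 34, 24])
      sum_rec(lst=[31, 34, 24])
        sum_rec(lst=[34, 24])
          sum_rec(lst=[24])
            sum_rec(lst=[])
            -> return 0
          -> return 24
        -> return 58
      -> return 89
    -> return 112
  -> return 129
-> return 161

Final answer: 161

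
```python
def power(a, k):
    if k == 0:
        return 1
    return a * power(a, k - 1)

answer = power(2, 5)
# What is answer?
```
Call trace:
power(a=2, k=5)
  power(a=2, k=4)
    power(a=2, k=3)
      power(a=2, k=2)
        power(a=2, k=1)
          power(a=2, k=0)
          -> return 1
        -> return 2
      -> return 4
    -> return 8
  -> return 16
-> return 32

Final answer: 32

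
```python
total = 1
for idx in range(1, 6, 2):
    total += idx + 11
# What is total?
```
Trace:
  total=1
  total=13, idx=1
  total=27, idx=3
  total=43, idx=5

Final answer: 43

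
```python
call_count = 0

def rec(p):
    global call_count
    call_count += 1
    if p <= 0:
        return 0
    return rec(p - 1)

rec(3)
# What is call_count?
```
Call trace:
rec(p=3)
  rec(p=2)
    rec(p=1)
      rec(p=0)
      -> return 0
    -> return 0
  -> return 0
-> return 0

call_count is incremented once per call. rec is entered once for each p = 3, 2, 1, 0 (the p <= 0 call returns without recursing), i.e. 3 + 1 calls.
call_count = 4

Final answer: 4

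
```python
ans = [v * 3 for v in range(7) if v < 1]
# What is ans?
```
Trace:
  v=0
  v=1
  v=2
  v=3
  v=4
  v=5
  v=6
  ans=[0]

Final answer: [0]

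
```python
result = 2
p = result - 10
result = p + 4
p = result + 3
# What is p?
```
Trace:
  result=2
  result=2, p=-8
  result=-4, p=-8
  result=-4, p=-1

Final answer: -1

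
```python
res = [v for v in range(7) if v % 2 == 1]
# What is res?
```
Trace:
  v=0
  v=1
  v=2
  v=3
  v=4
  v=5
  v=6
  res=[1, 3, 5]

Final answer: [1, 3, 5]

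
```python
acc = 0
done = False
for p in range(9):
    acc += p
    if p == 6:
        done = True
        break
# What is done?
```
Trace:
  acc=0
  acc=0, done=False
  acc=0, done=False, p=0
  acc=1, done=False, p=1
  acc=3, done=False, p=2
  acc=6, done=False, p=3
  acc=10, done=False, p=4
  acc=15, done=False, p=5
  acc=21, done=True, p=6

Final answer: True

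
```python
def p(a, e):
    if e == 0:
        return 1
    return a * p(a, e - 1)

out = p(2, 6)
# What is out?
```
Call trace:
p(a=2, e=6)
  p(a=2, e=5)
    p(a=2, e=4)
      p(a=2, e=3)
        p(a=2, e=2)
          p(a=2, e=1)
            p(a=2, e=0)
            -> return 1
          -> return 2
        -> return 4
      -> return 8
    -> return 16
  -> return 32
-> return 64

Final answer: 64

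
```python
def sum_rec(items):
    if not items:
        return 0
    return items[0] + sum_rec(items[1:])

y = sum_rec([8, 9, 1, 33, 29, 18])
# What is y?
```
Call trace:
sum_rec(items=[8, 9, 1, 33, 29, 18])
  sum_rec(items=[9, 1, 33, 29, 18])
    sum_rec(items=[1, 33, 29, 18])
      sum_rec(items=[33, 29, 18])
        sum_rec(items=[29, 18])
          sum_rec(items=[18])
            sum_rec(items=[])
            -> return 0
          -> return 18
        -> return 47
      -> return 80
    -> return 81
  -> return 90
-> return 98

Final answer: 98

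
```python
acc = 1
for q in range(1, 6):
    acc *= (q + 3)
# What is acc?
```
Trace:
  acc=1
  acc=4, q=1
  acc=20, q=2
  acc=120, q=3
  acc=840, q=4
  acc=6720, q=5

Final answer: 6720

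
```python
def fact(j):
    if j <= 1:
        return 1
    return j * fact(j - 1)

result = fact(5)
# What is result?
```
Call trace:
fact(j=5)
  fact(j=4)
    fact(j=3)
      fact(j=2)
        fact(j=1)
        -> return 1
      -> return 2
    -> return 6
  -> return 24
-> return 120

Final answer: 120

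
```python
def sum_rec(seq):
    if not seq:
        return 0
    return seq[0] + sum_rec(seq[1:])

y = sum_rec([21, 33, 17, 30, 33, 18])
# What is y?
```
Call trace:
sum_rec(seq=[21, 33, 17, 30, 33, 18])
  sum_rec(seq=[33, 17, 30, 33, 18])
    sum_rec(seq=[17, 30, 33, 18])
      sum_rec(seq=[30, 33, 18])
        sum_rec(seq=[33, 18])
          sum_rec(seq=[18])
            sum_rec(seq=[])
            -> return 0
          -> return 18
        -> return 51
      -> return 81
    -> return 98
  -> return 131
-> return 152

Final answer: 152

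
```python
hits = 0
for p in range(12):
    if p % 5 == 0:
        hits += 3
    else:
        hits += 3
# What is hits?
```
Trace:
  hits=0
  hits=3, p=0
  hits=6, p=1
  hits=9, p=2
  hits=12, p=3
  hits=15, p=4
  hits=18, p=5
  hits=21, p=6
  hits=24, p=7
  hits=27, p=8
  hits=30, p=9
  hits=33, p=10
  hits=36, p=11

Final answer: 36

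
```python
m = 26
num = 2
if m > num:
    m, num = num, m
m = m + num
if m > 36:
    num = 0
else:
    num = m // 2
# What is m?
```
Trace:
  m=26
  m=26, num=2
  m=2, num=26
  m=28, num=26
  m=28, num=14

Final answer: 28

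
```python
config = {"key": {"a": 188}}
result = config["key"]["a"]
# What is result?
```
Trace:
  config={'key': {'a': 188}}
  config={'key': {'a': 188}}, result=188

Final answer: 188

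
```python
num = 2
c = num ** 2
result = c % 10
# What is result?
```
Trace:
  num=2
  num=2, c=4
  num=2, c=4, result=4

Final answer: 4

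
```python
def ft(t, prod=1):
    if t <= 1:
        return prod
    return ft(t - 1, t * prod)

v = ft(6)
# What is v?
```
Call trace:
ft(t=6, prod=1)
  ft(t=5, prod=6)
    ft(t=4, prod=30)
      ft(t=3, prod=120)
        ft(t=2, prod=360)
          ft(t=1, prod=720)
          -> return 720
        -> return 720
      -> return 720
    -> return 720
  -> return 720
-> return 720

Final answer: 720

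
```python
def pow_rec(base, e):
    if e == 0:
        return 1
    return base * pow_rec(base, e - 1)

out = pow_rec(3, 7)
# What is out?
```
Call trace:
pow_rec(base=3, e=7)
  pow_rec(base=3, e=6)
    pow_rec(base=3, e=5)
      pow_rec(base=3, e=4)
        pow_rec(base=3, e=3)
          pow_rec(base=3, e=2)
            pow_rec(base=3, e=1)
              pow_rec(base=3, e=0)
              -> return 1
            -> return 3
          -> return 9
        -> return 27
      -> return 81
    -> return 243
  -> return 729
-> return 2187

Final answer: 2187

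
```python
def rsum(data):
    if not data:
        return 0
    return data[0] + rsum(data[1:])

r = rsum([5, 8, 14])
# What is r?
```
Call trace:
rsum(data=[5, 8, 14])
  rsum(data=[8, 14])
    rsum(data=[14])
      rsum(data=[])
      -> return 0
    -> return 14
  -> return 22
-> return 27

Final answer: 27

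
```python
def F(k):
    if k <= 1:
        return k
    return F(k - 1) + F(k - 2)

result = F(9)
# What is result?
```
Call trace (a repeated sub-call is expanded the first time; later identical calls just restate its return value):
F(k=9)
  F(k=8)
    F(k=7)
      F(k=6)
        F(k=5)
          F(k=4)
            F(k=3)
              F(k=2)
                F(k=1)
                -> return 1
                F(k=0)
                -> return 0
              -> return 1
              F(k=1)
              -> return 1
            -> return 2
            F(k=2) -> return 1  (same call as traced above)
          -> return 3
          F(k=3) -> return 2  (same call as traced above)
        -> return 5
        F(k=4) -> return 3  (same call as traced above)
      -> return 8
      F(k=5) -> return 5  (same call as traced above)
    -> return 13
    F(k=6) -> return 8  (same call as traced above)
  -> return 21
  F(k=7) -> return 13  (same call as traced above)
-> return 34

Final answer: 34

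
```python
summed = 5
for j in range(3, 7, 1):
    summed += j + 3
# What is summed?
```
Trace:
  summed=5
  summed=11, j=3
  summed=18, j=4
  summed=26, j=5
  summed=35, j=6

Final answer: 35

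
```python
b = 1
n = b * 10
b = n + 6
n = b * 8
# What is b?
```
Trace:
  b=1
  b=1, n=10
  b=16, n=10
  b=16, n=128

Final answer: 16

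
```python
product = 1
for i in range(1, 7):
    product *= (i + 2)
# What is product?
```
Trace:
  product=1
  product=3, i=1
  product=12, i=2
  product=60, i=3
  product=360, i=4
  product=2520, i=5
  product=20160, i=6

Final answer: 20160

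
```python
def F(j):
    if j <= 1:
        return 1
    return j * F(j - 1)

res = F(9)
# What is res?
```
Call trace:
F(j=9)
  F(j=8)
    F(j=7)
      F(j=6)
        F(j=5)
          F(j=4)
            F(j=3)
              F(j=2)
                F(j=1)
                -> return 1
              -> return 2
            -> return 6
          -> return 24
        -> return 120
      -> return 720
    -> return 5040
  -> return 40320
-> return 362880

Final answer: 362880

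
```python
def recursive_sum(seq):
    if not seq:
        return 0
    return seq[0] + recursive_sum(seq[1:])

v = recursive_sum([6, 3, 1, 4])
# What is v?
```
Call trace:
recursive_sum(seq=[6, 3, 1, 4])
  recursive_sum(seq=[3, 1, 4])
    recursive_sum(seq=[1, 4])
      recursive_sum(seq=[4])
        recursive_sum(seq=[])
        -> return 0
      -> return 4
    -> return 5
  -> return 8
-> return 14

Final answer: 14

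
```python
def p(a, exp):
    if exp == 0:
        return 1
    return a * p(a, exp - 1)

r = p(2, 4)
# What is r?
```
Call trace:
p(a=2, exp=4)
  p(a=2, exp=3)
    p(a=2, exp=2)
      p(a=2, exp=1)
        p(a=2, exp=0)
        -> return 1
      -> return 2
    -> return 4
  -> return 8
-> return 16

Final answer: 16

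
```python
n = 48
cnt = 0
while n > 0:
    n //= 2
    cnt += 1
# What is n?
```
Trace:
  n=48
  n=48, cnt=0
  n=24, cnt=1
  n=12, cnt=2
  n=6, cnt=3
  n=3, cnt=4
  n=1, cnt=5
  n=0, cnt=6

Final answer: 0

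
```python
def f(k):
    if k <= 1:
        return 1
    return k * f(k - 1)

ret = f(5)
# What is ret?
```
Call trace:
f(k=5)
  f(k=4)
    f(k=3)
      f(k=2)
        f(k=1)
        -> return 1
      -> return 2
    -> return 6
  -> return 24
-> return 120

Final answer: 120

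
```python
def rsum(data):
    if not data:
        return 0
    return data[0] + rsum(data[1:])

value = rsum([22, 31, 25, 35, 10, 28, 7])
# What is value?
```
Call trace:
rsum(data=[22, 31, 25, 35, 10, 28, 7])
  rsum(data=[31, 25, 35, 10, 28, 7])
    rsum(data=[25, 35, 10, 28, 7])
      rsum(data=[35, 10, 28, 7])
        rsum(data=[10, 28, 7])
          rsum(data=[28, 7])
            rsum(data=[7])
              rsum(data=[])
              -> return 0
            -> return 7
          -> return 35
        -> return 45
      -> return 80
    -> return 105
  -> return 136
-> return 158

Final answer: 158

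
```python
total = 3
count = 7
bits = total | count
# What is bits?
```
Trace:
  total=3
  total=3, count=7
  total=3, count=7, bits=7

Final answer: 7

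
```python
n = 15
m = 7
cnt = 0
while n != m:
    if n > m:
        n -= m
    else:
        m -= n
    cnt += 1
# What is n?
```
Trace:
  n=15
  n=15, m=7
  n=15, m=7, cnt=0
  n=8, m=7, cnt=1
  n=1, m=7, cnt=2
  n=1, m=6, cnt=3
  n=1, m=5, cnt=4
  n=1, m=4, cnt=5
  n=1, m=3, cnt=6
  n=1, m=2, cnt=7
  n=1, m=1, cnt=8

Final answer: 1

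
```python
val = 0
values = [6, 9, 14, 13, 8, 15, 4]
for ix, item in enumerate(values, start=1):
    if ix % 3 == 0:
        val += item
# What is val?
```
Trace:
  val=0
  val=0, ix=1, item=6
  val=0, ix=2, item=9
  val=14, ix=3, item=14
  val=14, ix=4, item=13
  val=14, ix=5, item=8
  val=29, ix=6, item=15
  val=29, ix=7, item=4

Final answer: 29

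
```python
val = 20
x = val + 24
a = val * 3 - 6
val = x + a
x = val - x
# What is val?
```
Trace:
  val=20
  val=20, x=44
  val=20, x=44, a=54
  val=98, x=44, a=54
  val=98, x=54, a=54

Final answer: 98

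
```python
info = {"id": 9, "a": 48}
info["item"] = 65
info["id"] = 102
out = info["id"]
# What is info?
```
Trace:
  info={'id': 9, 'a': 48}
  info={'id': 9, 'a': 48, 'item': 65}
  info={'id': 102, 'a': 48, 'item': 65}
  info={'id': 102, 'a': 48, 'item': 65}, out=102

Final answer: {'id': 102, 'a': 48, 'item': 65}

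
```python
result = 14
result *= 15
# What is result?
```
Trace:
  result=14
  result=210

Final answer: 210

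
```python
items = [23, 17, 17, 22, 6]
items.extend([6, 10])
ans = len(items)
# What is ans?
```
Trace:
  items=[23, 17, 17, 22, 6]
  items=[23, 17, 17, 22, 6, 6, 10]
  items=[23, 17, 17, 22, 6, 6, 10], ans=7

Final answer: 7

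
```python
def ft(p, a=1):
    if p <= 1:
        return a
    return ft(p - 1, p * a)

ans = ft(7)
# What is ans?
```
Call trace:
ft(p=7, a=1)
  ft(p=6, a=7)
    ft(p=5, a=42)
      ft(p=4, a=210)
        ft(p=3, a=840)
          ft(p=2, a=2520)
            ft(p=1, a=5040)
            -> return 5040
          -> return 5040
        -> return 5040
      -> return 5040
    -> return 5040
  -> return 5040
-> return 5040

Final answer: 5040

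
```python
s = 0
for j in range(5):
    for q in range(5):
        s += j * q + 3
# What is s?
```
Trace:
  s=0
  s=3, j=0, q=0
  s=6, j=0, q=1
  s=9, j=0, q=2
  s=12, j=0, q=3
  s=15, j=0, q=4
  s=18, j=1, q=0
  s=22, j=1, q=1
  s=27, j=1, q=2
  s=33, j=1, q=3
  s=40, j=1, q=4
  s=43, j=2, q=0
  s=48, j=2, q=1
  s=55, j=2, q=2
  s=64, j=2, q=3
  s=75, j=2, q=4
  s=78, j=3, q=0
  s=84, j=3, q=1
  s=93, j=3, q=2
  s=105, j=3, q=3
  s=120, j=3, q=4
  s=123, j=4, q=0
  s=130, j=4, q=1
  s=141, j=4, q=2
  s=156, j=4, q=3
  s=175, j=4, q=4

Final answer: 175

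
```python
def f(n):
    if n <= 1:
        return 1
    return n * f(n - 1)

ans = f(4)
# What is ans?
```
Call trace:
f(n=4)
  f(n=3)
    f(n=2)
      f(n=1)
      -> return 1
    -> return 2
  -> return 6
-> return 24

Final answer: 24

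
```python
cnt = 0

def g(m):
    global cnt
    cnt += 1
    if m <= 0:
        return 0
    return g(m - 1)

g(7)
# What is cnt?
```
Call trace:
g(m=7)
  g(m=6)
    g(m=5)
      g(m=4)
        g(m=3)
          g(m=2)
            g(m=1)
              g(m=0)
              -> return 0
            -> return 0
          -> return 0
        -> return 0
      -> return 0
    -> return 0
  -> return 0
-> return 0

cnt is incremented once per call. g is entered once for each m = 7, 6, 5, 4, 3, 2, 1, 0 (the m <= 0 call returns without recursing), i.e. 7 + 1 calls.
cnt = 8

Final answer: 8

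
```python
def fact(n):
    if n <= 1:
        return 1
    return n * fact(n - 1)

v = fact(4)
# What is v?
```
Call trace:
fact(n=4)
  fact(n=3)
    fact(n=2)
      fact(n=1)
      -> return 1
    -> return 2
  -> return 6
-> return 24

Final answer: 24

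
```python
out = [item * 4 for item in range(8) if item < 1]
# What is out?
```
Trace:
  item=0
  item=1
  item=2
  item=3
  item=4
  item=5
  item=6
  item=7
  out=[0]

Final answer: [0]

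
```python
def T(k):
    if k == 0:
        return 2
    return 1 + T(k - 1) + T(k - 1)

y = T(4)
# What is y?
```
Call trace (a repeated sub-call is expanded the first time; later identical calls just restate its return value):
T(k=4)
  T(k=3)
    T(k=2)
      T(k=1)
        T(k=0)
        -> return 2
        T(k=0)
        -> return 2
      -> return 5
      T(k=1) -> return 5  (same call as traced above)
    -> return 11
    T(k=2) -> return 11  (same call as traced above)
  -> return 23
  T(k=3) -> return 23  (same call as traced above)
-> return 47

Final answer: 47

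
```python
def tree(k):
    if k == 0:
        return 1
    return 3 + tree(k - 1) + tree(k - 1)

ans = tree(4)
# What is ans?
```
Call trace (a repeated sub-call is expanded the first time; later identical calls just restate its return value):
tree(k=4)
  tree(k=3)
    tree(k=2)
      tree(k=1)
        tree(k=0)
        -> return 1
        tree(k=0)
        -> return 1
      -> return 5
      tree(k=1) -> return 5  (same call as traced above)
    -> return 13
    tree(k=2) -> return 13  (same call as traced above)
  -> return 29
  tree(k=3) -> return 29  (same call as traced above)
-> return 61

Final answer: 61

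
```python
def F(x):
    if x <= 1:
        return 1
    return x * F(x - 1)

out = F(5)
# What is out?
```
Call trace:
F(x=5)
  F(x=4)
    F(x=3)
      F(x=2)
        F(x=1)
        -> return 1
      -> return 2
    -> return 6
  -> return 24
-> return 120

Final answer: 120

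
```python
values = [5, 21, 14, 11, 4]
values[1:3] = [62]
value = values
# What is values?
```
Trace:
  values=[5, 21, 14, 11, 4]
  values=[5, 62, 11, 4]
  values=[5, 62, 11, 4], value=[5, 62, 11, 4]

Final answer: [5, 62, 11, 4]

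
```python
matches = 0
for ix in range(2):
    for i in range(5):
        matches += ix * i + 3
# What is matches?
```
Trace:
  matches=0
  matches=3, ix=0, i=0
  matches=6, ix=0, i=1
  matches=9, ix=0, i=2
  matches=12, ix=0, i=3
  matches=15, ix=0, i=4
  matches=18, ix=1, i=0
  matches=22, ix=1, i=1
  matches=27, ix=1, i=2
  matches=33, ix=1, i=3
  matches=40, ix=1, i=4

Final answer: 40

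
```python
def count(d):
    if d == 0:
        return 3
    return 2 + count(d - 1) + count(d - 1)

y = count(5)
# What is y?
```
Call trace (a repeated sub-call is expanded the first time; later identical calls just restate its return value):
count(d=5)
  count(d=4)
    count(d=3)
      count(d=2)
        count(d=1)
          count(d=0)
          -> return 3
          count(d=0)
          -> return 3
        -> return 8
        count(d=1) -> return 8  (same call as traced above)
      -> return 18
      count(d=2) -> return 18  (same call as traced above)
    -> return 38
    count(d=3) -> return 38  (same call as traced above)
  -> return 78
  count(d=4) -> return 78  (same call as traced above)
-> return 158

Final answer: 158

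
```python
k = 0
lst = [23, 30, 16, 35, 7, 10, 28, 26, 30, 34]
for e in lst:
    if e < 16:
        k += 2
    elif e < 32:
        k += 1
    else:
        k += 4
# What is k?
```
Trace:
  k=0
  k=1, e=23
  k=2, e=30
  k=3, e=16
  k=7, e=35
  k=9, e=7
  k=11, e=10
  k=12, e=28
  k=13, e=26
  k=14, e=30
  k=18, e=34

Final answer: 18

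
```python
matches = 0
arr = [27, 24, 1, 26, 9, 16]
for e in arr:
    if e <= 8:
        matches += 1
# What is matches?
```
Trace:
  matches=0
  matches=0, e=27
  matches=0, e=24
  matches=1, e=1
  matches=1, e=26
  matches=1, e=9
  matches=1, e=16

Final answer: 1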